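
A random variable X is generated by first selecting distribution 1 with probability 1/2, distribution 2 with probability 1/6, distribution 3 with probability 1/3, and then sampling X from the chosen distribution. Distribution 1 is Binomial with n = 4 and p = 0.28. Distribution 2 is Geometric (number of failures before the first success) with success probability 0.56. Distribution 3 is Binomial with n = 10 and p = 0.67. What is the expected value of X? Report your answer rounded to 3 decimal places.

Component means — 1: 1.12; 2: 0.785714; 3: 6.7.
E[X] = 0.5·1.12 + 0.166667·0.785714 + 0.333333·6.7 = 2.92429.

2.924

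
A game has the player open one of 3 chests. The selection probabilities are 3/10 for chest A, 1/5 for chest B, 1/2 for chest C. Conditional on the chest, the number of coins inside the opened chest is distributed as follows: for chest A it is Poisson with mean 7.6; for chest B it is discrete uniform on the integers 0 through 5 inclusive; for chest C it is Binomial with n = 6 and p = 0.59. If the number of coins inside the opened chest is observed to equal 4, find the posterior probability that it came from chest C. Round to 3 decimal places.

Likelihoods P(X=4 | ·): A: 0.0695673; B: 0.166667; C: 0.305539.
Posterior ∝ prior × likelihood. Numerator for C: 0.5·0.305539 = 0.15277.
Normalizing constant: 0.3·0.0695673 + 0.2·0.166667 + 0.5·0.305539 = 0.206973.
P(C | observation) = 0.15277 / 0.206973 = 0.738113.

0.738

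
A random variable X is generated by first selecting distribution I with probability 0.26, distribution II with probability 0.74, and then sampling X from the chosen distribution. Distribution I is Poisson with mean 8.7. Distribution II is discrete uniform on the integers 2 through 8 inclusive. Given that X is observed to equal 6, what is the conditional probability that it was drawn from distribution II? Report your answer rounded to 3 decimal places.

0.802

Likelihoods P(X=6 | ·): I: 0.100328; II: 0.142857.
Posterior ∝ prior × likelihood. Numerator for II: 0.74·0.142857 = 0.105714.
Normalizing constant: 0.26·0.100328 + 0.74·0.142857 = 0.131799.
P(II | observation) = 0.105714 / 0.131799 = 0.802084.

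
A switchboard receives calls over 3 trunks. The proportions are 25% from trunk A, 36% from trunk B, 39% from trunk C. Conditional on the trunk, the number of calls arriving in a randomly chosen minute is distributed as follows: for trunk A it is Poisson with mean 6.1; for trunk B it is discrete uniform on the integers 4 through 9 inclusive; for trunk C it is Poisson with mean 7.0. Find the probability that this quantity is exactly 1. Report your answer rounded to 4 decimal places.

Conditional on each trunk, P(X = 1): A: 0.0136815; B: 0; C: 0.00638317.
By total probability, P(X = 1) = 0.25·0.0136815 + 0.36·0 + 0.39·0.00638317 = 0.00590981.

0.0059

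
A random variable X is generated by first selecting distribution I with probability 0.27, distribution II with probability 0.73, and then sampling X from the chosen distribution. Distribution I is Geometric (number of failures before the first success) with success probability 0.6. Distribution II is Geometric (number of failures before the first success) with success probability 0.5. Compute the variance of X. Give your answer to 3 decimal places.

1.782

Per component, I: μ=0.666667, E[X²]=1.55556; II: μ=1, E[X²]=3.
E[X] = 0.27·0.666667 + 0.73·1 = 0.91.
E[X²] = 0.27·1.55556 + 0.73·3 = 2.61.
Var(X) = E[X²] − (E[X])² = 2.61 − 0.8281 = 1.7819.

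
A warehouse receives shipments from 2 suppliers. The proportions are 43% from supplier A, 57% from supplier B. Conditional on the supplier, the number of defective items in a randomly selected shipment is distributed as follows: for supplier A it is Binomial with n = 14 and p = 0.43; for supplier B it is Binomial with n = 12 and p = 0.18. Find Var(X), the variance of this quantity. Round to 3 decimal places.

Per component, A: μ=6.02, E[X²]=39.6718; B: μ=2.16, E[X²]=6.4368.
E[X] = 0.43·6.02 + 0.57·2.16 = 3.8198.
E[X²] = 0.43·39.6718 + 0.57·6.4368 = 20.7278.
Var(X) = E[X²] − (E[X])² = 20.7278 − 14.5909 = 6.13698.

6.137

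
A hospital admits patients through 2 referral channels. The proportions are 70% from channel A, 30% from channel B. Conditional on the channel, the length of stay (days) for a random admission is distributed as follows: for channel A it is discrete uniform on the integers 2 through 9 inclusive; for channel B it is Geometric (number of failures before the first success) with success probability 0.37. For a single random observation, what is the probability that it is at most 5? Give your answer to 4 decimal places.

Conditional on each channel, P(X ≤ 5): A: 0.5; B: 0.937476.
By total probability, P(X ≤ 5) = 0.7·0.5 + 0.3·0.937476 = 0.631243.

0.6312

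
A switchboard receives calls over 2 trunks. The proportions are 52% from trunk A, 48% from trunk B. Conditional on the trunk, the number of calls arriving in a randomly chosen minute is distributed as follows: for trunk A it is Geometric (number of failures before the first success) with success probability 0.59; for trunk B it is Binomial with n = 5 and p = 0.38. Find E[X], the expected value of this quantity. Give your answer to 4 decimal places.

1.2734

Component means — A: 0.694915; B: 1.9.
E[X] = 0.52·0.694915 + 0.48·1.9 = 1.27336.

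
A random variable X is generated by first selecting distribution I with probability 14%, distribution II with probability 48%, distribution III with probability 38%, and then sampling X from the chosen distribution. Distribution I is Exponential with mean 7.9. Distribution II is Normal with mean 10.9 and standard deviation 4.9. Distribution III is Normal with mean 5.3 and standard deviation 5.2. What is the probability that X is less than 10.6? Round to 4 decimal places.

Conditional on each component, P(X < 10.6): I: 0.738618; II: 0.47559; III: 0.845953.
By total probability, P(X < 10.6) = 0.14·0.738618 + 0.48·0.47559 + 0.38·0.845953 = 0.653152.

0.6532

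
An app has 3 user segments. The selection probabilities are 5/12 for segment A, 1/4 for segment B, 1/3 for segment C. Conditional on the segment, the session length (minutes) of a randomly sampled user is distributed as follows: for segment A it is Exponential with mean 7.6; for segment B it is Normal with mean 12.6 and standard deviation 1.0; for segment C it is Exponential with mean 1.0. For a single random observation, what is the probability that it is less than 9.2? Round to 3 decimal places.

0.626

Conditional on each segment, P(X < 9.2): A: 0.70196; B: 0.000336929; C: 0.999899.
By total probability, P(X < 9.2) = 0.416667·0.70196 + 0.25·0.000336929 + 0.333333·0.999899 = 0.625867.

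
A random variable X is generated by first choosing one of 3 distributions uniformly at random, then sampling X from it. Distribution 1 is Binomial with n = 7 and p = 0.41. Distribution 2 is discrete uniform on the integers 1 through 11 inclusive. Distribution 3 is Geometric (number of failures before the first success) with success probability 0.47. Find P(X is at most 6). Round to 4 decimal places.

Conditional on each component, P(X ≤ 6): 1: 0.998052; 2: 0.545455; 3: 0.988253.
By total probability, P(X ≤ 6) = 0.333333·0.998052 + 0.333333·0.545455 + 0.333333·0.988253 = 0.84392.

0.8439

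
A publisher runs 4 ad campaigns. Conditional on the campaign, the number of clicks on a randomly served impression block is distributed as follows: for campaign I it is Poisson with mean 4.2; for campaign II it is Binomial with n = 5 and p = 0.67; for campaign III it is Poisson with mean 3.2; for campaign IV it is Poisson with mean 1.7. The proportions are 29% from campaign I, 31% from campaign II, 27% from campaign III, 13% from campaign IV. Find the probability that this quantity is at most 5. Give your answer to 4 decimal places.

Conditional on each campaign, P(X ≤ 5): I: 0.753143; II: 1; III: 0.894592; IV: 0.992001.
By total probability, P(X ≤ 5) = 0.29·0.753143 + 0.31·1 + 0.27·0.894592 + 0.13·0.992001 = 0.898911.

0.8989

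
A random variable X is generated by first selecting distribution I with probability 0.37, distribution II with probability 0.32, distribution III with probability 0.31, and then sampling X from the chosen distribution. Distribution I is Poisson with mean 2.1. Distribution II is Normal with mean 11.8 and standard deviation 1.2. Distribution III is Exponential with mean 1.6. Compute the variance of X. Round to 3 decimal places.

Per component, I: μ=2.1, E[X²]=6.51; II: μ=11.8, E[X²]=140.68; III: μ=1.6, E[X²]=5.12.
E[X] = 0.37·2.1 + 0.32·11.8 + 0.31·1.6 = 5.049.
E[X²] = 0.37·6.51 + 0.32·140.68 + 0.31·5.12 = 49.0135.
Var(X) = E[X²] − (E[X])² = 49.0135 − 25.4924 = 23.5211.

23.521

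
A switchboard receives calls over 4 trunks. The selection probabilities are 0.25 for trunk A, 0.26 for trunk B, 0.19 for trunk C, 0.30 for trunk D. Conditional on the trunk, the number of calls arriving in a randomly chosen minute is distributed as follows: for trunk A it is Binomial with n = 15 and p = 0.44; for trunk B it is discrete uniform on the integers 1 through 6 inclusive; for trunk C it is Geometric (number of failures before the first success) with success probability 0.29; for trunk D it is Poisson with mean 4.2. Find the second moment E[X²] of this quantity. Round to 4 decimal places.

25.0522

For each component E[X²] = Var + (mean)², giving A: 47.256; B: 15.1667; C: 14.4364; D: 21.84.
Overall E[X²] = 0.25·47.256 + 0.26·15.1667 + 0.19·14.4364 + 0.3·21.84 = 25.0522.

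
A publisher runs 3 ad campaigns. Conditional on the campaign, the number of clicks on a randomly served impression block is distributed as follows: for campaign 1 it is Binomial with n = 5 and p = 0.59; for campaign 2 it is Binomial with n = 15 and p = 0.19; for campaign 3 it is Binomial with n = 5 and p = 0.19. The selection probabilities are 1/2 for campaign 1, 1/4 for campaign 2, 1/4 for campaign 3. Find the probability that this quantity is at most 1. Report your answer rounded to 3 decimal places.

Conditional on each campaign, P(X ≤ 1): 1: 0.0949456; 2: 0.191545; 3: 0.757622.
By total probability, P(X ≤ 1) = 0.5·0.0949456 + 0.25·0.191545 + 0.25·0.757622 = 0.284765.

0.285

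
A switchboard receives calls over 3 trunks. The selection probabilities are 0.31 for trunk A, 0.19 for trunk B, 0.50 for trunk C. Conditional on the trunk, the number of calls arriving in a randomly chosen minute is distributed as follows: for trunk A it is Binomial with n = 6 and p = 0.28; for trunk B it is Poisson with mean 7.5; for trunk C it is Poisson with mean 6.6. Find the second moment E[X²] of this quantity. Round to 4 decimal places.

38.4424

For each component E[X²] = Var + (mean)², giving A: 4.032; B: 63.75; C: 50.16.
Overall E[X²] = 0.31·4.032 + 0.19·63.75 + 0.5·50.16 = 38.4424.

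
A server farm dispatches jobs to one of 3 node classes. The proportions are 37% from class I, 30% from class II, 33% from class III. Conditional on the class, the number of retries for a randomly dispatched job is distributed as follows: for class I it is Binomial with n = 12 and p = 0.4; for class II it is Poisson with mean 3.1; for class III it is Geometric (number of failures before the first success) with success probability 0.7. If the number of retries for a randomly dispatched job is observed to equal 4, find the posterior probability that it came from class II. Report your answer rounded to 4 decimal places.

Likelihoods P(X=4 | ·): I: 0.212841; II: 0.17335; III: 0.00567.
Posterior ∝ prior × likelihood. Numerator for II: 0.3·0.17335 = 0.0520049.
Normalizing constant: 0.37·0.212841 + 0.3·0.17335 + 0.33·0.00567 = 0.132627.
P(II | observation) = 0.0520049 / 0.132627 = 0.392113.

0.3921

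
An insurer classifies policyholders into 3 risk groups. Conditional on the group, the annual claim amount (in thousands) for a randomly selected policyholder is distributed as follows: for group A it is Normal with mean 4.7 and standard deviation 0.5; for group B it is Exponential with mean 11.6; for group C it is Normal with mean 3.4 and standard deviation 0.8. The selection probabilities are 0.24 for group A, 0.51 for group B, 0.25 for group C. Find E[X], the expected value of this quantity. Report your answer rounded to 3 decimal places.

Component means — A: 4.7; B: 11.6; C: 3.4.
E[X] = 0.24·4.7 + 0.51·11.6 + 0.25·3.4 = 7.894.

7.894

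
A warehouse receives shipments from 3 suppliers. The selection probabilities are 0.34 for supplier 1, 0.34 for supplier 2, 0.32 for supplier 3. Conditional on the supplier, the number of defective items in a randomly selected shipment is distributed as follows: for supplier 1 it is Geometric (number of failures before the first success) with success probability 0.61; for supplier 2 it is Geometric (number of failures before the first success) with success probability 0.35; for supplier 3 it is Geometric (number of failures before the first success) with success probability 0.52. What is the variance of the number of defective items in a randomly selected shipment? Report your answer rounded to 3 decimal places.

3.004

Per component, 1: μ=0.639344, E[X²]=1.45687; 2: μ=1.85714, E[X²]=8.7551; 3: μ=0.923077, E[X²]=2.62722.
E[X] = 0.34·0.639344 + 0.34·1.85714 + 0.32·0.923077 = 1.14419.
E[X²] = 0.34·1.45687 + 0.34·8.7551 + 0.32·2.62722 = 4.31278.
Var(X) = E[X²] − (E[X])² = 4.31278 − 1.30917 = 3.00361.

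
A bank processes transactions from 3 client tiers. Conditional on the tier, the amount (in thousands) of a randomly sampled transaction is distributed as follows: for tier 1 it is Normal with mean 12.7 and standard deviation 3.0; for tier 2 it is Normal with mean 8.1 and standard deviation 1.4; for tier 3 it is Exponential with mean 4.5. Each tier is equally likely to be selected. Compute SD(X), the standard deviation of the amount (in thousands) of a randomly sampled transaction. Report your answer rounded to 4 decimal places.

4.6546

Per component, 1: μ=12.7, E[X²]=170.29; 2: μ=8.1, E[X²]=67.57; 3: μ=4.5, E[X²]=40.5.
E[X] = 0.333333·12.7 + 0.333333·8.1 + 0.333333·4.5 = 8.43333.
E[X²] = 0.333333·170.29 + 0.333333·67.57 + 0.333333·40.5 = 92.7867.
Var(X) = E[X²] − (E[X])² = 92.7867 − 71.1211 = 21.6656.
SD(X) = √21.6656 = 4.65463.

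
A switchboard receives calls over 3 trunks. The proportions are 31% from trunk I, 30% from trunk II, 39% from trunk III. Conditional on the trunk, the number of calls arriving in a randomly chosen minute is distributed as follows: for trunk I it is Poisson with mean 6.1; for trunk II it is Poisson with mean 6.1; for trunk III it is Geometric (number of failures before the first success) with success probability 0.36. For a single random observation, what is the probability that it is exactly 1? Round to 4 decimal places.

0.0982

Conditional on each trunk, P(X = 1): I: 0.0136815; II: 0.0136815; III: 0.2304.
By total probability, P(X = 1) = 0.31·0.0136815 + 0.3·0.0136815 + 0.39·0.2304 = 0.0982017.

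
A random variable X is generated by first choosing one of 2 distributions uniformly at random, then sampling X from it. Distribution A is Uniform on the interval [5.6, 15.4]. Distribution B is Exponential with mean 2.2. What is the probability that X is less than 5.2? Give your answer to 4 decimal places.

Conditional on each component, P(X < 5.2): A: 0; B: 0.905922.
By total probability, P(X < 5.2) = 0.5·0 + 0.5·0.905922 = 0.452961.

0.4530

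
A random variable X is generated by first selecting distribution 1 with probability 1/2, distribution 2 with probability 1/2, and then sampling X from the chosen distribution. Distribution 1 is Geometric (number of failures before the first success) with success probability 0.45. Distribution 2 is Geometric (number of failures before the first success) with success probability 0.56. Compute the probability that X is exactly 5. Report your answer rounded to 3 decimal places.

Conditional on each component, P(X = 5): 1: 0.0226478; 2: 0.00923531.
By total probability, P(X = 5) = 0.5·0.0226478 + 0.5·0.00923531 = 0.0159416.

0.016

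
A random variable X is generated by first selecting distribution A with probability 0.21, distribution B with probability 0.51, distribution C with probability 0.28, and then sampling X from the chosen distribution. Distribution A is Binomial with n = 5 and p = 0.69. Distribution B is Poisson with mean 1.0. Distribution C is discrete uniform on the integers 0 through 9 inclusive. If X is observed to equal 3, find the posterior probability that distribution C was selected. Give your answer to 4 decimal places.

Likelihoods P(X=3 | ·): A: 0.315697; B: 0.0613132; C: 0.1.
Posterior ∝ prior × likelihood. Numerator for C: 0.28·0.1 = 0.028.
Normalizing constant: 0.21·0.315697 + 0.51·0.0613132 + 0.28·0.1 = 0.125566.
P(C | observation) = 0.028 / 0.125566 = 0.22299.

0.2230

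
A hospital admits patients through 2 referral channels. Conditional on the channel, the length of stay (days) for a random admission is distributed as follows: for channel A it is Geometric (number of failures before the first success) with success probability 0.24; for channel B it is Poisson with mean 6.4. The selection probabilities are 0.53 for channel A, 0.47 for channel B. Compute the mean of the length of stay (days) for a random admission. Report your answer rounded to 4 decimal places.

4.6863

Component means — A: 3.16667; B: 6.4.
E[X] = 0.53·3.16667 + 0.47·6.4 = 4.68633.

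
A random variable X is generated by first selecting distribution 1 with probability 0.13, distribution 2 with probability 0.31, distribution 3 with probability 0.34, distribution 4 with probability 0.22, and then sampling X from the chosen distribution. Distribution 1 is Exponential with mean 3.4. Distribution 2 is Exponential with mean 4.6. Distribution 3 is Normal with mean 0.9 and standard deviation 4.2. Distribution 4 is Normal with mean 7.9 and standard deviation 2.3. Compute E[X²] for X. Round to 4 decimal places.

37.2918

For each component E[X²] = Var + (mean)², giving 1: 23.12; 2: 42.32; 3: 18.45; 4: 67.7.
Overall E[X²] = 0.13·23.12 + 0.31·42.32 + 0.34·18.45 + 0.22·67.7 = 37.2918.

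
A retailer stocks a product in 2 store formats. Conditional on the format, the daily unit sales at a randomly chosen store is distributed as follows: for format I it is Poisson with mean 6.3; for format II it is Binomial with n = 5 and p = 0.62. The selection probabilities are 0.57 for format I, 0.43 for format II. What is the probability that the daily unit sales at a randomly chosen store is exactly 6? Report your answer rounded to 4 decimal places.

0.0909

Conditional on each format, P(X = 6): I: 0.159461; II: 0.
By total probability, P(X = 6) = 0.57·0.159461 + 0.43·0 = 0.090893.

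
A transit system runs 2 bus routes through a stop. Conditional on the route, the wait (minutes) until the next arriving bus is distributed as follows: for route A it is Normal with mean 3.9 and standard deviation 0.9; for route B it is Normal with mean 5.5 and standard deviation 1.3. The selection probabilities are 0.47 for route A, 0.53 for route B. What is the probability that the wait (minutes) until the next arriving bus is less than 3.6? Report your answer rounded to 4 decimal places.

0.2118

Conditional on each route, P(X < 3.6): A: 0.369441; B: 0.0719339.
By total probability, P(X < 3.6) = 0.47·0.369441 + 0.53·0.0719339 = 0.211762.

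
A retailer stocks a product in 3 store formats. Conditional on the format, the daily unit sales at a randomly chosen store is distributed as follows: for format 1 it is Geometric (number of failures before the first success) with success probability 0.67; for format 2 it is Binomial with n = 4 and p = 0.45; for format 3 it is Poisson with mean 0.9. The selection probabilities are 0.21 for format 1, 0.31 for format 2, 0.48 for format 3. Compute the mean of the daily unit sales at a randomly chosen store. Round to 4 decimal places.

Component means — 1: 0.492537; 2: 1.8; 3: 0.9.
E[X] = 0.21·0.492537 + 0.31·1.8 + 0.48·0.9 = 1.09343.

1.0934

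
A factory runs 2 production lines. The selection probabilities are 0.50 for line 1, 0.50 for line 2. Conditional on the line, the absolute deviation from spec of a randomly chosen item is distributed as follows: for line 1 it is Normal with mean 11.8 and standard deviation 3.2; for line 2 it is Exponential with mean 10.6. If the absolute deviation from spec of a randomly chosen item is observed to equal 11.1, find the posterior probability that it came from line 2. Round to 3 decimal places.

0.214

Likelihoods f(11.1 | ·): 1: 0.121722; 2: 0.0331066.
Posterior ∝ prior × likelihood. Numerator for 2: 0.5·0.0331066 = 0.0165533.
Normalizing constant: 0.5·0.121722 + 0.5·0.0331066 = 0.0774143.
P(2 | observation) = 0.0165533 / 0.0774143 = 0.213827.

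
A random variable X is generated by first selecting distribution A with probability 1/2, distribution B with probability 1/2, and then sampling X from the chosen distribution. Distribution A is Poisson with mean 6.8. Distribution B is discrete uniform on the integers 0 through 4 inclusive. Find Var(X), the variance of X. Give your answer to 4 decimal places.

Per component, A: μ=6.8, E[X²]=53.04; B: μ=2, E[X²]=6.
E[X] = 0.5·6.8 + 0.5·2 = 4.4.
E[X²] = 0.5·53.04 + 0.5·6 = 29.52.
Var(X) = E[X²] − (E[X])² = 29.52 − 19.36 = 10.16.

10.1600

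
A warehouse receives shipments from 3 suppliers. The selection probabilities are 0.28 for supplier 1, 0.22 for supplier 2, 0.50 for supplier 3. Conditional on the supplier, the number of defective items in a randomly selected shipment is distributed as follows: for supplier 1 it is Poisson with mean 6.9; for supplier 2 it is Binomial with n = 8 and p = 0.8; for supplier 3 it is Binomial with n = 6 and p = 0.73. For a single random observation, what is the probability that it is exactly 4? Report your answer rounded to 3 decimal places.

Conditional on each supplier, P(X = 4): 1: 0.0951816; 2: 0.0458752; 3: 0.310535.
By total probability, P(X = 4) = 0.28·0.0951816 + 0.22·0.0458752 + 0.5·0.310535 = 0.192011.

0.192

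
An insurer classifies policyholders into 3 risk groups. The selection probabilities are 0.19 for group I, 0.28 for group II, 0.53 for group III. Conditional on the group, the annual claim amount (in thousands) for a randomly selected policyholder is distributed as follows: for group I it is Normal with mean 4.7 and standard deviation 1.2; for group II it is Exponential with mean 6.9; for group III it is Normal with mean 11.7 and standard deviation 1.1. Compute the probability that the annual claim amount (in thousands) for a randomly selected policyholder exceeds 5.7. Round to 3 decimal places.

0.691

Conditional on each group, P(X > 5.7): I: 0.202328; II: 0.437759; III: 1.
By total probability, P(X > 5.7) = 0.19·0.202328 + 0.28·0.437759 + 0.53·1 = 0.691015.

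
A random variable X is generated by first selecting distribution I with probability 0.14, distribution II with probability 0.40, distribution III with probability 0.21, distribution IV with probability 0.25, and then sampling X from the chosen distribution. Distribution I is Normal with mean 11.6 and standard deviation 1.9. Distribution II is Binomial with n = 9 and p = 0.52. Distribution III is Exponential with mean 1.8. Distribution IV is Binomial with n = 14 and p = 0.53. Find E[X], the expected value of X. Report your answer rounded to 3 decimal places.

5.729

Component means — I: 11.6; II: 4.68; III: 1.8; IV: 7.42.
E[X] = 0.14·11.6 + 0.4·4.68 + 0.21·1.8 + 0.25·7.42 = 5.729.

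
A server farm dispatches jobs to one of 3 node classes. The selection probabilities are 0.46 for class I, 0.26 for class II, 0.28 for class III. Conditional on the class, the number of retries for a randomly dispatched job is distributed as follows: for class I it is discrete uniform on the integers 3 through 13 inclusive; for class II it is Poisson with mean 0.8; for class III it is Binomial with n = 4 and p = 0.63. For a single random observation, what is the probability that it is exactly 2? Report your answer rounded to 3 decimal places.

Conditional on each class, P(X = 2): I: 0; II: 0.143785; III: 0.326014.
By total probability, P(X = 2) = 0.46·0 + 0.26·0.143785 + 0.28·0.326014 = 0.128668.

0.129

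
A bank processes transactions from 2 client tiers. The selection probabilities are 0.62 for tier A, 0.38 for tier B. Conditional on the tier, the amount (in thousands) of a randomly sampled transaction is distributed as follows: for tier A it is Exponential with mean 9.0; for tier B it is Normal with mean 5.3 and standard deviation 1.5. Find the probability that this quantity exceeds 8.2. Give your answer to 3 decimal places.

0.259

Conditional on each tier, P(X > 8.2): A: 0.402077; B: 0.0265976.
By total probability, P(X > 8.2) = 0.62·0.402077 + 0.38·0.0265976 = 0.259395.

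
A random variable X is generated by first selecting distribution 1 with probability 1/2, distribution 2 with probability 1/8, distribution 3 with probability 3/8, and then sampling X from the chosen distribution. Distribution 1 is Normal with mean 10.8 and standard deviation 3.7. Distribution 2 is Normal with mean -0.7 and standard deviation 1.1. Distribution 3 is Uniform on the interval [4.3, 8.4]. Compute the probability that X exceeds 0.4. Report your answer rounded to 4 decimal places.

Conditional on each component, P(X > 0.4): 1: 0.997529; 2: 0.158655; 3: 1.
By total probability, P(X > 0.4) = 0.5·0.997529 + 0.125·0.158655 + 0.375·1 = 0.893596.

0.8936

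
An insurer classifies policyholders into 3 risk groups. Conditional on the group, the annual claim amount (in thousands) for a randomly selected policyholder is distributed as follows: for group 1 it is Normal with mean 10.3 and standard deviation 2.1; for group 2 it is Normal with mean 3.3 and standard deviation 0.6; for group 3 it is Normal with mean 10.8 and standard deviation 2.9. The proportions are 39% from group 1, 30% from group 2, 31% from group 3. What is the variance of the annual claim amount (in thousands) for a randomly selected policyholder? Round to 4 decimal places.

Per component, 1: μ=10.3, E[X²]=110.5; 2: μ=3.3, E[X²]=11.25; 3: μ=10.8, E[X²]=125.05.
E[X] = 0.39·10.3 + 0.3·3.3 + 0.31·10.8 = 8.355.
E[X²] = 0.39·110.5 + 0.3·11.25 + 0.31·125.05 = 85.2355.
Var(X) = E[X²] − (E[X])² = 85.2355 − 69.806 = 15.4295.

15.4295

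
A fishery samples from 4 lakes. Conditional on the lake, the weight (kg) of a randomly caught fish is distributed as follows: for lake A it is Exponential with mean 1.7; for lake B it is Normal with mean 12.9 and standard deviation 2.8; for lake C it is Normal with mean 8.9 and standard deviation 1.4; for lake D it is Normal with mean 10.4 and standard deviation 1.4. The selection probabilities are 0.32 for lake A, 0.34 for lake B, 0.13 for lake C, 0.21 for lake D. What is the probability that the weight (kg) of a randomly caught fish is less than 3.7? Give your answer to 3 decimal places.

Conditional on each lake, P(X < 3.7): A: 0.886559; B: 0.000508621; C: 0.000101889; D: 8.51901e-07.
By total probability, P(X < 3.7) = 0.32·0.886559 + 0.34·0.000508621 + 0.13·0.000101889 + 0.21·8.51901e-07 = 0.283885.

0.284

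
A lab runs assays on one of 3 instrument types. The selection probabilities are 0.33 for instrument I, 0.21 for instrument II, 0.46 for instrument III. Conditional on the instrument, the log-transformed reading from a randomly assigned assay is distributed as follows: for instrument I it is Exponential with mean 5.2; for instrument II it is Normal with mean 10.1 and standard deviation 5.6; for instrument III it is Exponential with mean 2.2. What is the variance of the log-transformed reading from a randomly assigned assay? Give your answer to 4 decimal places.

26.7941

Per component, I: μ=5.2, E[X²]=54.08; II: μ=10.1, E[X²]=133.37; III: μ=2.2, E[X²]=9.68.
E[X] = 0.33·5.2 + 0.21·10.1 + 0.46·2.2 = 4.849.
E[X²] = 0.33·54.08 + 0.21·133.37 + 0.46·9.68 = 50.3069.
Var(X) = E[X²] − (E[X])² = 50.3069 − 23.5128 = 26.7941.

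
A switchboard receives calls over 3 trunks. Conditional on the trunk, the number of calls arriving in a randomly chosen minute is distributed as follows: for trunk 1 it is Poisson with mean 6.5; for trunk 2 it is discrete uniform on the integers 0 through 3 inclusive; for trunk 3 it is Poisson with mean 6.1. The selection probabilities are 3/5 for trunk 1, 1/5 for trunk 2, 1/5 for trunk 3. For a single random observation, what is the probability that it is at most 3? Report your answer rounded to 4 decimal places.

Conditional on each trunk, P(X ≤ 3): 1: 0.11185; 2: 1; 3: 0.142501.
By total probability, P(X ≤ 3) = 0.6·0.11185 + 0.2·1 + 0.2·0.142501 = 0.29561.

0.2956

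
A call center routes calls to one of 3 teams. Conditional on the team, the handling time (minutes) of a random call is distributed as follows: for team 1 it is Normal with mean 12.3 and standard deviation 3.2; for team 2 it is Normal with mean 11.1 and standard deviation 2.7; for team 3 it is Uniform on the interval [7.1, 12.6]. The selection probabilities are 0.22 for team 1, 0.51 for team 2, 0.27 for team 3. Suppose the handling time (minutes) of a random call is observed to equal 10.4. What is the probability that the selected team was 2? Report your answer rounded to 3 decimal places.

Likelihoods f(10.4 | ·): 1: 0.104522; 2: 0.142873; 3: 0.181818.
Posterior ∝ prior × likelihood. Numerator for 2: 0.51·0.142873 = 0.0728653.
Normalizing constant: 0.22·0.104522 + 0.51·0.142873 + 0.27·0.181818 = 0.144951.
P(2 | observation) = 0.0728653 / 0.144951 = 0.502689.

0.503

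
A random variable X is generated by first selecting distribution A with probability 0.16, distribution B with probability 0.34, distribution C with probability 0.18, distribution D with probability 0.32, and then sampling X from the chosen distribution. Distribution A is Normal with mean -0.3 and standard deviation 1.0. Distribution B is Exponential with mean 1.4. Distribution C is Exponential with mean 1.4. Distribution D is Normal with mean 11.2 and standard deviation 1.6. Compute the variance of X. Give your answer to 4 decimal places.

Per component, A: μ=-0.3, E[X²]=1.09; B: μ=1.4, E[X²]=3.92; C: μ=1.4, E[X²]=3.92; D: μ=11.2, E[X²]=128.
E[X] = 0.16·-0.3 + 0.34·1.4 + 0.18·1.4 + 0.32·11.2 = 4.264.
E[X²] = 0.16·1.09 + 0.34·3.92 + 0.18·3.92 + 0.32·128 = 43.1728.
Var(X) = E[X²] − (E[X])² = 43.1728 − 18.1817 = 24.9911.

24.9911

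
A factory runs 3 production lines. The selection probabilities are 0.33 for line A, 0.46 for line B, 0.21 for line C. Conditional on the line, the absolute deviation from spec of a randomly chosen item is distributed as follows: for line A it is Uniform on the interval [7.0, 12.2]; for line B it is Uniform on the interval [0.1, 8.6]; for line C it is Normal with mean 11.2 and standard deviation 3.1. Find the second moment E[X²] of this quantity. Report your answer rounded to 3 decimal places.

70.991

For each component E[X²] = Var + (mean)², giving A: 94.4133; B: 24.9433; C: 135.05.
Overall E[X²] = 0.33·94.4133 + 0.46·24.9433 + 0.21·135.05 = 70.9908.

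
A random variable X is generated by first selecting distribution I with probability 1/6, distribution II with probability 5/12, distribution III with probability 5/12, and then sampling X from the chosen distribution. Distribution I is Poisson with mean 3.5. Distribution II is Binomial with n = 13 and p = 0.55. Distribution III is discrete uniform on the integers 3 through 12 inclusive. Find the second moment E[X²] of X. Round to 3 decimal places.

For each component E[X²] = Var + (mean)², giving I: 15.75; II: 54.34; III: 64.5.
Overall E[X²] = 0.166667·15.75 + 0.416667·54.34 + 0.416667·64.5 = 52.1417.

52.142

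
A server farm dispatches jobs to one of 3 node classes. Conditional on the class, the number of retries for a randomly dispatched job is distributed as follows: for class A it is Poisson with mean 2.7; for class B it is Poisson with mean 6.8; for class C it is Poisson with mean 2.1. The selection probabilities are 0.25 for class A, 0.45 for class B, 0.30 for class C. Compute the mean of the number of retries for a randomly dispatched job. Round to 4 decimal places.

4.3650

Component means — A: 2.7; B: 6.8; C: 2.1.
E[X] = 0.25·2.7 + 0.45·6.8 + 0.3·2.1 = 4.365.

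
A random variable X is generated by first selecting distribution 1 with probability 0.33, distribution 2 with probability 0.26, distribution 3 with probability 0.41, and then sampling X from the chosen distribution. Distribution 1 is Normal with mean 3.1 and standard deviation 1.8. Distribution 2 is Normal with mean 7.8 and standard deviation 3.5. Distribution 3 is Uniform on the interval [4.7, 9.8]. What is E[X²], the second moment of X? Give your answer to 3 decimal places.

45.683

For each component E[X²] = Var + (mean)², giving 1: 12.85; 2: 73.09; 3: 54.73.
Overall E[X²] = 0.33·12.85 + 0.26·73.09 + 0.41·54.73 = 45.6832.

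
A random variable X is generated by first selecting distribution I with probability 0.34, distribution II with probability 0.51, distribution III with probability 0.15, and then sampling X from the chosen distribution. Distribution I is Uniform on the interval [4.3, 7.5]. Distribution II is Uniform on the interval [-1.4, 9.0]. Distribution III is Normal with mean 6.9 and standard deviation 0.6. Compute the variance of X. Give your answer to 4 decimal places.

Per component, I: μ=5.9, E[X²]=35.6633; II: μ=3.8, E[X²]=23.4533; III: μ=6.9, E[X²]=47.97.
E[X] = 0.34·5.9 + 0.51·3.8 + 0.15·6.9 = 4.979.
E[X²] = 0.34·35.6633 + 0.51·23.4533 + 0.15·47.97 = 31.2822.
Var(X) = E[X²] − (E[X])² = 31.2822 − 24.7904 = 6.49179.

6.4918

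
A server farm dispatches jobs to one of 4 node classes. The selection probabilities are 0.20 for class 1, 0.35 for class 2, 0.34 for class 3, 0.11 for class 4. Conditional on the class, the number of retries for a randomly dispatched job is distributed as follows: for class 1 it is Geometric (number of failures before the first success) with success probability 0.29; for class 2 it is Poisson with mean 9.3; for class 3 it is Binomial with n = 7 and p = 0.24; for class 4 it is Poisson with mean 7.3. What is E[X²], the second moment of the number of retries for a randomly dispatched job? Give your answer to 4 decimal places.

44.4724

For each component E[X²] = Var + (mean)², giving 1: 14.4364; 2: 95.79; 3: 4.0992; 4: 60.59.
Overall E[X²] = 0.2·14.4364 + 0.35·95.79 + 0.34·4.0992 + 0.11·60.59 = 44.4724.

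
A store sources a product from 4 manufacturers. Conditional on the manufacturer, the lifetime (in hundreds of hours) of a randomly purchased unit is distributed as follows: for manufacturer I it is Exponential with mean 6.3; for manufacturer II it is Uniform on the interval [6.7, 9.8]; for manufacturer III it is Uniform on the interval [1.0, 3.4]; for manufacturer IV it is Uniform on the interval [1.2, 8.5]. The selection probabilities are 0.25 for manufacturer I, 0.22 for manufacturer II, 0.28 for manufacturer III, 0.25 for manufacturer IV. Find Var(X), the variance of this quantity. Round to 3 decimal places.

Per component, I: μ=6.3, E[X²]=79.38; II: μ=8.25, E[X²]=68.8633; III: μ=2.2, E[X²]=5.32; IV: μ=4.85, E[X²]=27.9633.
E[X] = 0.25·6.3 + 0.22·8.25 + 0.28·2.2 + 0.25·4.85 = 5.2185.
E[X²] = 0.25·79.38 + 0.22·68.8633 + 0.28·5.32 + 0.25·27.9633 = 43.4754.
Var(X) = E[X²] − (E[X])² = 43.4754 − 27.2327 = 16.2426.

16.243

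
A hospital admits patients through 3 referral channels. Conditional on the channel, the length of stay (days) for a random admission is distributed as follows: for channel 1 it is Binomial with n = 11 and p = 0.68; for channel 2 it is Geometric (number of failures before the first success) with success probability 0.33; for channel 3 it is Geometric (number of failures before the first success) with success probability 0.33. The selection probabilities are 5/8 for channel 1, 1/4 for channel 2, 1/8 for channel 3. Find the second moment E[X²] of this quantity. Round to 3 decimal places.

For each component E[X²] = Var + (mean)², giving 1: 58.344; 2: 10.2746; 3: 10.2746.
Overall E[X²] = 0.625·58.344 + 0.25·10.2746 + 0.125·10.2746 = 40.318.

40.318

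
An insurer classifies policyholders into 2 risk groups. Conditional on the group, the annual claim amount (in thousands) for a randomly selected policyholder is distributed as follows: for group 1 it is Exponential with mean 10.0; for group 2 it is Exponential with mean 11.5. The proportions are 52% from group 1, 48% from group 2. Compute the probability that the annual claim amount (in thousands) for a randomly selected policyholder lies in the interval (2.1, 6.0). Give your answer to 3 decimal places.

Conditional on each group, P(2.1 < X < 6.0): 1: 0.261773; 2: 0.239607.
By total probability, P(2.1 < X < 6.0) = 0.52·0.261773 + 0.48·0.239607 = 0.251133.

0.251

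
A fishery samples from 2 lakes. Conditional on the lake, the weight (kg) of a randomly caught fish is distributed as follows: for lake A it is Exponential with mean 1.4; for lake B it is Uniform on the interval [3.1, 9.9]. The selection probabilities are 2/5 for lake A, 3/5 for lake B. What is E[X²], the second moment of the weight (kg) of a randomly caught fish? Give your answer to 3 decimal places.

29.230

For each component E[X²] = Var + (mean)², giving A: 3.92; B: 46.1033.
Overall E[X²] = 0.4·3.92 + 0.6·46.1033 = 29.23.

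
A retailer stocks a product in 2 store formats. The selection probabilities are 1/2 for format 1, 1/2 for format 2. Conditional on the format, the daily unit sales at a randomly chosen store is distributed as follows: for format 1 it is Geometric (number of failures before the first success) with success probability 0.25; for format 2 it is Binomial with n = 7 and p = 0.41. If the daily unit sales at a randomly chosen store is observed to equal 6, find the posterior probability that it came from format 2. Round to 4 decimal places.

Likelihoods P(X=6 | ·): 1: 0.0444946; 2: 0.0196179.
Posterior ∝ prior × likelihood. Numerator for 2: 0.5·0.0196179 = 0.00980897.
Normalizing constant: 0.5·0.0444946 + 0.5·0.0196179 = 0.0320563.
P(2 | observation) = 0.00980897 / 0.0320563 = 0.305992.

0.3060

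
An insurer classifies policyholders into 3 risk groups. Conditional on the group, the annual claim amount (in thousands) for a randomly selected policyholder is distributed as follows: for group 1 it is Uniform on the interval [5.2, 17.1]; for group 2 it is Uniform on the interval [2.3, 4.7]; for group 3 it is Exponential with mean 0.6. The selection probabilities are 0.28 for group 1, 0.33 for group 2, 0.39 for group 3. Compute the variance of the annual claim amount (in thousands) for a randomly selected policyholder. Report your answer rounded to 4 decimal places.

22.2471

Per component, 1: μ=11.15, E[X²]=136.123; 2: μ=3.5, E[X²]=12.73; 3: μ=0.6, E[X²]=0.72.
E[X] = 0.28·11.15 + 0.33·3.5 + 0.39·0.6 = 4.511.
E[X²] = 0.28·136.123 + 0.33·12.73 + 0.39·0.72 = 42.5962.
Var(X) = E[X²] − (E[X])² = 42.5962 − 20.3491 = 22.2471.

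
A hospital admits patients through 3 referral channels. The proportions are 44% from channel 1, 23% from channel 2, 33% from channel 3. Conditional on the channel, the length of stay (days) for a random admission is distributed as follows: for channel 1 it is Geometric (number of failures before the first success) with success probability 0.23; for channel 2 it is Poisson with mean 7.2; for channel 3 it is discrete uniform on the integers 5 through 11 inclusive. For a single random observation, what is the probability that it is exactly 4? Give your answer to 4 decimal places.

Conditional on each channel, P(X = 4): 1: 0.080852; 2: 0.0835985; 3: 0.
By total probability, P(X = 4) = 0.44·0.080852 + 0.23·0.0835985 + 0.33·0 = 0.0548025.

0.0548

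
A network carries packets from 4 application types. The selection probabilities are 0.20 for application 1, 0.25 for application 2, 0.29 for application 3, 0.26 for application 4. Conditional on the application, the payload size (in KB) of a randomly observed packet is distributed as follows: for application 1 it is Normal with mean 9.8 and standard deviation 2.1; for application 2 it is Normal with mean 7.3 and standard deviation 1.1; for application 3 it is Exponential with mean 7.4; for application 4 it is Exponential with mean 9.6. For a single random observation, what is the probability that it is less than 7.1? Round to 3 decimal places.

Conditional on each application, P(X < 7.1): 1: 0.0992714; 2: 0.427863; 3: 0.6169; 4: 0.522687.
By total probability, P(X < 7.1) = 0.2·0.0992714 + 0.25·0.427863 + 0.29·0.6169 + 0.26·0.522687 = 0.44162.

0.442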